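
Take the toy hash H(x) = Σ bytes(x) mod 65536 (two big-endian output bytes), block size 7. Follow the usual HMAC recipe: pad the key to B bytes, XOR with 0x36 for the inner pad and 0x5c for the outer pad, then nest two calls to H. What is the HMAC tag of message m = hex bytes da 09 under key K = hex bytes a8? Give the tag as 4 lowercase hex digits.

03e3

Key hex bytes a8 is 1 byte ≤ B = 7; zero-pad to 7 bytes: K' = a8 00 00 00 00 00 00.
K' ⊕ ipad = 9e 36 36 36 36 36 36.  K' ⊕ opad = f4 5c 5c 5c 5c 5c 5c.
Inner input = (K'⊕ipad) ∥ m = 9e 36 36 36 36 36 36 ∥ da 09.
Inner hash: sum = 158+54+54+54+54+54+54+218+9 = 709 → 02 c5.
Outer input = (K'⊕opad) ∥ inner = f4 5c 5c 5c 5c 5c 5c ∥ 02 c5.
Outer hash (tag): sum = 244+92+92+92+92+92+92+2+197 = 995 → 03 e3.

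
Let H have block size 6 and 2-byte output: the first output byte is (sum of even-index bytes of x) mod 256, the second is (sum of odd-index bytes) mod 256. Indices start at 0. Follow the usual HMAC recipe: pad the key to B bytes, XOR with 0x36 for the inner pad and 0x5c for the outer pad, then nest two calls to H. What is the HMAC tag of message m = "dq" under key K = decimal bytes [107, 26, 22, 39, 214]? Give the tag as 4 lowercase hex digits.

cc01

Key decimal bytes [107, 26, 22, 39, 214] = 6b 1a 16 27 d6 is 5 bytes ≤ B = 6; zero-pad to 6 bytes: K' = 6b 1a 16 27 d6 00.
K' ⊕ ipad = 5d 2c 20 11 e0 36.  K' ⊕ opad = 37 46 4a 7b 8a 5c.
Inner input = (K'⊕ipad) ∥ m = 5d 2c 20 11 e0 36 ∥ 64 71.
Inner hash: even-index sum = 449 mod 256 = 193; odd-index sum = 228 mod 256 = 228 → c1 e4.
Outer input = (K'⊕opad) ∥ inner = 37 46 4a 7b 8a 5c ∥ c1 e4.
Outer hash (tag): even-index sum = 460 mod 256 = 204; odd-index sum = 513 mod 256 = 1 → cc 01.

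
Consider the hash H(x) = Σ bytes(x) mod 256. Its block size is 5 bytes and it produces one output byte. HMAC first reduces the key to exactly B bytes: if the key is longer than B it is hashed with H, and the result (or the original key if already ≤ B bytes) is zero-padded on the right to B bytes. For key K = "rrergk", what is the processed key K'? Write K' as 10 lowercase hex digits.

|K| = 6 > B = 5, so first hash the key.
H(K): sum = 114+114+101+114+103+107 = 653; mod 256 = 141 → 8d.
Zero-pad H(K) = 8d to 5 bytes: K' = 8d 00 00 00 00.

8d00000000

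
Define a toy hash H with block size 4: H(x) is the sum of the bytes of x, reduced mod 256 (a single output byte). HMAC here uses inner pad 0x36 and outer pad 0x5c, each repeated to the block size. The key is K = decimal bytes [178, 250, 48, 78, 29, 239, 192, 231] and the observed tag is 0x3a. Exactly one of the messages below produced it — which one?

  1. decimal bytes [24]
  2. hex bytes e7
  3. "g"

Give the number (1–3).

Key decimal bytes [178, 250, 48, 78, 29, 239, 192, 231] = b2 fa 30 4e 1d ef c0 e7 is 8 bytes > B = 4, so hash it first: H(key) = dd, then zero-pad to 4 bytes: K' = dd 00 00 00.
K' ⊕ ipad = eb 36 36 36; K' ⊕ opad = 81 5c 5c 5c.
m1: inner = H(eb 36 36 36 18) = a5; tag = H(81 5c 5c 5c a5) = 3a ← matches
m2: inner = H(eb 36 36 36 e7) = 74; tag = H(81 5c 5c 5c 74) = 09
m3: inner = H(eb 36 36 36 67) = f4; tag = H(81 5c 5c 5c f4) = 89

1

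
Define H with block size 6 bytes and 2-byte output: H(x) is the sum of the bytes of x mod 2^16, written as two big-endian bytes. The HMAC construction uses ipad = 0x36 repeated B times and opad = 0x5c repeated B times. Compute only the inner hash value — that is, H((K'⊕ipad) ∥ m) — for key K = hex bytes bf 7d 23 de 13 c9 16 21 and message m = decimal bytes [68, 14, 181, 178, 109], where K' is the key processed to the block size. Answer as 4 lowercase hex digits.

Key hex bytes bf 7d 23 de 13 c9 16 21 is 8 bytes > B = 6, so hash it first: H(key) = 03 50, then zero-pad to 6 bytes: K' = 03 50 00 00 00 00.
K' ⊕ ipad = 35 66 36 36 36 36.
Inner input = 35 66 36 36 36 36 ∥ 44 0e b5 b2 6d.
Inner hash: sum = 53+102+54+54+54+54+68+14+181+178+109 = 921 → 03 99.

0399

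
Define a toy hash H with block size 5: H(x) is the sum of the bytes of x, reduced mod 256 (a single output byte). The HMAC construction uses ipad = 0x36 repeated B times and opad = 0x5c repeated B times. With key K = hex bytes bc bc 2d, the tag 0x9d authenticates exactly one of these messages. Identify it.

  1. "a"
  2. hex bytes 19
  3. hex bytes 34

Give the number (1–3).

2

Key hex bytes bc bc 2d is 3 bytes ≤ B = 5; zero-pad to 5 bytes: K' = bc bc 2d 00 00.
K' ⊕ ipad = 8a 8a 1b 36 36; K' ⊕ opad = e0 e0 71 5c 5c.
m1: inner = H(8a 8a 1b 36 36 61) = fc; tag = H(e0 e0 71 5c 5c fc) = e5
m2: inner = H(8a 8a 1b 36 36 19) = b4; tag = H(e0 e0 71 5c 5c b4) = 9d ← matches
m3: inner = H(8a 8a 1b 36 36 34) = cf; tag = H(e0 e0 71 5c 5c cf) = b8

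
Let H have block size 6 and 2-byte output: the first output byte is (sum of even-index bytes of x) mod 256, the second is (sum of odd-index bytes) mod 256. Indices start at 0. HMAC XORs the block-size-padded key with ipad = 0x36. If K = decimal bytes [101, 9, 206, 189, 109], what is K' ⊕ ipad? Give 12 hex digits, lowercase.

Key decimal bytes [101, 9, 206, 189, 109] = 65 09 ce bd 6d is 5 bytes ≤ B = 6; zero-pad to 6 bytes: K' = 65 09 ce bd 6d 00.
XOR each byte with 0x36: 65⊕36=53, 09⊕36=3f, ce⊕36=f8, bd⊕36=8b, 6d⊕36=5b, 00⊕36=36.

533ff88b5b36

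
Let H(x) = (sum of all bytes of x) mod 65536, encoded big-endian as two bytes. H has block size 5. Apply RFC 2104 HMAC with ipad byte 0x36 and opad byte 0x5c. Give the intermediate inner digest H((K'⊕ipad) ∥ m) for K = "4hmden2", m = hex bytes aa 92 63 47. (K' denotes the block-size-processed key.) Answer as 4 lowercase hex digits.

0300

Key "4hmden2" = 34 68 6d 64 65 6e 32 is 7 bytes > B = 5, so hash it first: H(key) = 02 72, then zero-pad to 5 bytes: K' = 02 72 00 00 00.
K' ⊕ ipad = 34 44 36 36 36.
Inner input = 34 44 36 36 36 ∥ aa 92 63 47.
Inner hash: sum = 52+68+54+54+54+170+146+99+71 = 768 → 03 00.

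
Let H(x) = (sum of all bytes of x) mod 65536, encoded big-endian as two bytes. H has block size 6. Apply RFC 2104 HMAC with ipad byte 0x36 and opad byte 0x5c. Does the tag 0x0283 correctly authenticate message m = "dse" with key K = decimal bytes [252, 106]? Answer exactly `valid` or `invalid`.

Key decimal bytes [252, 106] = fc 6a is 2 bytes ≤ B = 6; zero-pad to 6 bytes: K' = fc 6a 00 00 00 00.
K' ⊕ ipad = ca 5c 36 36 36 36; K' ⊕ opad = a0 36 5c 5c 5c 5c.
Inner hash: sum = 202+92+54+54+54+54+100+115+101 = 826 → 03 3a.
Outer hash (recomputed tag): sum = 160+54+92+92+92+92+3+58 = 643 → 02 83.
Recomputed tag = 0283; claimed = 0283 → match.

valid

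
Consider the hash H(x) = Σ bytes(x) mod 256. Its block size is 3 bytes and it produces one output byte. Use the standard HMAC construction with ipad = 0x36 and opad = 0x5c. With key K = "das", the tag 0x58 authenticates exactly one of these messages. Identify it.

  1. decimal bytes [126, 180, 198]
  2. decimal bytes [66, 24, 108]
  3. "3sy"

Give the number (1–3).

2

Key "das" = 64 61 73 is exactly B = 3 bytes: K' = 64 61 73.
K' ⊕ ipad = 52 57 45; K' ⊕ opad = 38 3d 2f.
m1: inner = H(52 57 45 7e b4 c6) = e6; tag = H(38 3d 2f e6) = 8a
m2: inner = H(52 57 45 42 18 6c) = b4; tag = H(38 3d 2f b4) = 58 ← matches
m3: inner = H(52 57 45 33 73 79) = 0d; tag = H(38 3d 2f 0d) = b1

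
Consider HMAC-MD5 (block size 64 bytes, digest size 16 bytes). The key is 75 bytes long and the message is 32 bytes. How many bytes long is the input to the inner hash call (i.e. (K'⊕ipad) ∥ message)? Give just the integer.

96

Key is 75 > 64 bytes, so it is hashed to 16 bytes then zero-padded to 64: |K'| = 64.
Inner input = (K'⊕ipad) ∥ m → 64 + 32 = 96 bytes.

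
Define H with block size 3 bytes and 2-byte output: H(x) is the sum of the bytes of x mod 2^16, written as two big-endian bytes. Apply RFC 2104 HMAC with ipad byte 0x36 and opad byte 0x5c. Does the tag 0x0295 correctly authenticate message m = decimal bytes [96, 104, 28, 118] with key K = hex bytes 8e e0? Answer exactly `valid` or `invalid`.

invalid

Key hex bytes 8e e0 is 2 bytes ≤ B = 3; zero-pad to 3 bytes: K' = 8e e0 00.
K' ⊕ ipad = b8 d6 36; K' ⊕ opad = d2 bc 5c.
Inner hash: sum = 184+214+54+96+104+28+118 = 798 → 03 1e.
Outer hash (recomputed tag): sum = 210+188+92+3+30 = 523 → 02 0b.
Recomputed tag = 020b; claimed = 0295 → mismatch.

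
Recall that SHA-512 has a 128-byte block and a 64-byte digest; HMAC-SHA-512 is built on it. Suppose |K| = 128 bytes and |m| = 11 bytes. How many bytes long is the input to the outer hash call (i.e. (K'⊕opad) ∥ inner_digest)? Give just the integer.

192

Key is 128 ≤ 128 bytes, zero-padded: |K'| = 128.
Outer input = (K'⊕opad) ∥ H(inner) → 128 + 64 = 192 bytes.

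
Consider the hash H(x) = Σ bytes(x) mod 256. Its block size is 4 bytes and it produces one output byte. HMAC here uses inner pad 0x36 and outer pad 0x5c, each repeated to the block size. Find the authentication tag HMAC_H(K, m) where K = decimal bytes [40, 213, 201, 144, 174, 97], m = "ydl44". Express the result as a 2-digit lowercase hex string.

Key decimal bytes [40, 213, 201, 144, 174, 97] = 28 d5 c9 90 ae 61 is 6 bytes > B = 4, so hash it first: H(key) = 65, then zero-pad to 4 bytes: K' = 65 00 00 00.
K' ⊕ ipad = 53 36 36 36.  K' ⊕ opad = 39 5c 5c 5c.
Inner input = (K'⊕ipad) ∥ m = 53 36 36 36 ∥ 79 64 6c 34 34.
Inner hash: sum = 83+54+54+54+121+100+108+52+52 = 678; mod 256 = 166 → a6.
Outer input = (K'⊕opad) ∥ inner = 39 5c 5c 5c ∥ a6.
Outer hash (tag): sum = 57+92+92+92+166 = 499; mod 256 = 243 → f3.

f3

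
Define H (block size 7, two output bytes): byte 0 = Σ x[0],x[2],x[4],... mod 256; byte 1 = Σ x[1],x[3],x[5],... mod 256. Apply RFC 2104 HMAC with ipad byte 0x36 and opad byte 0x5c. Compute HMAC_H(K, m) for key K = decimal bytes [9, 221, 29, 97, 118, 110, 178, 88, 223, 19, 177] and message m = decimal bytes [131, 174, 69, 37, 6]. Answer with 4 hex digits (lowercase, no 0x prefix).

Key decimal bytes [9, 221, 29, 97, 118, 110, 178, 88, 223, 19, 177] = 09 dd 1d 61 76 6e b2 58 df 13 b1 is 11 bytes > B = 7, so hash it first: H(key) = de 17, then zero-pad to 7 bytes: K' = de 17 00 00 00 00 00.
K' ⊕ ipad = e8 21 36 36 36 36 36.  K' ⊕ opad = 82 4b 5c 5c 5c 5c 5c.
Inner input = (K'⊕ipad) ∥ m = e8 21 36 36 36 36 36 ∥ 83 ae 45 25 06.
Inner hash: even-index sum = 605 mod 256 = 93; odd-index sum = 347 mod 256 = 91 → 5d 5b.
Outer input = (K'⊕opad) ∥ inner = 82 4b 5c 5c 5c 5c 5c ∥ 5d 5b.
Outer hash (tag): even-index sum = 497 mod 256 = 241; odd-index sum = 352 mod 256 = 96 → f1 60.

f160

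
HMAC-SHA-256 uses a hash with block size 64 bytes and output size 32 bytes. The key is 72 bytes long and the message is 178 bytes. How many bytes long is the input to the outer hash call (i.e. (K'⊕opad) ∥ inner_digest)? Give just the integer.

Key is 72 > 64 bytes, so it is hashed to 32 bytes then zero-padded to 64: |K'| = 64.
Outer input = (K'⊕opad) ∥ H(inner) → 64 + 32 = 96 bytes.

96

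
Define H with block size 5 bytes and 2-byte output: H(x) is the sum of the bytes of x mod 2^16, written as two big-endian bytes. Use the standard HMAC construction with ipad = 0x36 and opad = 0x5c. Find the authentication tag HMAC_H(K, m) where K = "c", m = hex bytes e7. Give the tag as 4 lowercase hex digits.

Key "c" = 63 is 1 byte ≤ B = 5; zero-pad to 5 bytes: K' = 63 00 00 00 00.
K' ⊕ ipad = 55 36 36 36 36.  K' ⊕ opad = 3f 5c 5c 5c 5c.
Inner input = (K'⊕ipad) ∥ m = 55 36 36 36 36 ∥ e7.
Inner hash: sum = 85+54+54+54+54+231 = 532 → 02 14.
Outer input = (K'⊕opad) ∥ inner = 3f 5c 5c 5c 5c ∥ 02 14.
Outer hash (tag): sum = 63+92+92+92+92+2+20 = 453 → 01 c5.

01c5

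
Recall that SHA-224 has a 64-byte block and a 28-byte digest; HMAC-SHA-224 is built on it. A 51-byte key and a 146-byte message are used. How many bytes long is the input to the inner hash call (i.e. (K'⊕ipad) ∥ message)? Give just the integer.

210

Key is 51 ≤ 64 bytes, zero-padded: |K'| = 64.
Inner input = (K'⊕ipad) ∥ m → 64 + 146 = 210 bytes.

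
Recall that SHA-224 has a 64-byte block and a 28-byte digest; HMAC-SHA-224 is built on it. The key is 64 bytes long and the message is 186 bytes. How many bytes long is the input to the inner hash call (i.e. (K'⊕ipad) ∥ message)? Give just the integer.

Key is 64 ≤ 64 bytes, zero-padded: |K'| = 64.
Inner input = (K'⊕ipad) ∥ m → 64 + 186 = 250 bytes.

250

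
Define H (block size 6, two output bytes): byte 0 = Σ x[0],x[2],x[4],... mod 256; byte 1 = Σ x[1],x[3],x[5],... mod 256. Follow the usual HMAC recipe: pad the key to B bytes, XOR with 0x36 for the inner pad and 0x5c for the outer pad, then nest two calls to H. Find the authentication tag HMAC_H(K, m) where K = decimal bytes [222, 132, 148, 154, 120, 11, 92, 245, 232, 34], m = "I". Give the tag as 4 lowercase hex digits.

f7b6

Key decimal bytes [222, 132, 148, 154, 120, 11, 92, 245, 232, 34] = de 84 94 9a 78 0b 5c f5 e8 22 is 10 bytes > B = 6, so hash it first: H(key) = 2e 40, then zero-pad to 6 bytes: K' = 2e 40 00 00 00 00.
K' ⊕ ipad = 18 76 36 36 36 36.  K' ⊕ opad = 72 1c 5c 5c 5c 5c.
Inner input = (K'⊕ipad) ∥ m = 18 76 36 36 36 36 ∥ 49.
Inner hash: even-index sum = 205 mod 256 = 205; odd-index sum = 226 mod 256 = 226 → cd e2.
Outer input = (K'⊕opad) ∥ inner = 72 1c 5c 5c 5c 5c ∥ cd e2.
Outer hash (tag): even-index sum = 503 mod 256 = 247; odd-index sum = 438 mod 256 = 182 → f7 b6.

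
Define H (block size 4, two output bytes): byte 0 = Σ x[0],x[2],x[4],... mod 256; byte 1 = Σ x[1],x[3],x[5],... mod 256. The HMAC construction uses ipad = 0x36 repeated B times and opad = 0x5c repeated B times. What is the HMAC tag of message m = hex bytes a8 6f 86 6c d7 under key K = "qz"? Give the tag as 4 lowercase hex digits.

Key "qz" = 71 7a is 2 bytes ≤ B = 4; zero-pad to 4 bytes: K' = 71 7a 00 00.
K' ⊕ ipad = 47 4c 36 36.  K' ⊕ opad = 2d 26 5c 5c.
Inner input = (K'⊕ipad) ∥ m = 47 4c 36 36 ∥ a8 6f 86 6c d7.
Inner hash: even-index sum = 642 mod 256 = 130; odd-index sum = 349 mod 256 = 93 → 82 5d.
Outer input = (K'⊕opad) ∥ inner = 2d 26 5c 5c ∥ 82 5d.
Outer hash (tag): even-index sum = 267 mod 256 = 11; odd-index sum = 223 mod 256 = 223 → 0b df.

0bdf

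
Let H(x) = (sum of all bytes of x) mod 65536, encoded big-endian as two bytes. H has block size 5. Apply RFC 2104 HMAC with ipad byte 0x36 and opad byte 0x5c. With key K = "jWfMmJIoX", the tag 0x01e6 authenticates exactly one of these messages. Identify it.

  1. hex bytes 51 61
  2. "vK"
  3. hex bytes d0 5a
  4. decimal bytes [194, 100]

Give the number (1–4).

4

Key "jWfMmJIoX" = 6a 57 66 4d 6d 4a 49 6f 58 is 9 bytes > B = 5, so hash it first: H(key) = 03 3b, then zero-pad to 5 bytes: K' = 03 3b 00 00 00.
K' ⊕ ipad = 35 0d 36 36 36; K' ⊕ opad = 5f 67 5c 5c 5c.
m1: inner = H(35 0d 36 36 36 51 61) = 01 96; tag = H(5f 67 5c 5c 5c 01 96) = 0271
m2: inner = H(35 0d 36 36 36 76 4b) = 01 a5; tag = H(5f 67 5c 5c 5c 01 a5) = 0280
m3: inner = H(35 0d 36 36 36 d0 5a) = 02 0e; tag = H(5f 67 5c 5c 5c 02 0e) = 01ea
m4: inner = H(35 0d 36 36 36 c2 64) = 02 0a; tag = H(5f 67 5c 5c 5c 02 0a) = 01e6 ← matches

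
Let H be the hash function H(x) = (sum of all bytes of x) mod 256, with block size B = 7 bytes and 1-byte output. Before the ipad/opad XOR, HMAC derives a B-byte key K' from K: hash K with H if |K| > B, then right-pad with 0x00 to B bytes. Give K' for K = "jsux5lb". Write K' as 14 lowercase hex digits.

6a737578356c62

Key "jsux5lb" = 6a 73 75 78 35 6c 62 is exactly B = 7 bytes: K' = 6a 73 75 78 35 6c 62.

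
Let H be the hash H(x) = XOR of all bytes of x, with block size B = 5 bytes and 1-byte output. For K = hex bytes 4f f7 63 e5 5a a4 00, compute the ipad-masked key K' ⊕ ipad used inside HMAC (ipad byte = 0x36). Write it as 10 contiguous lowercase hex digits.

f636363636

Key hex bytes 4f f7 63 e5 5a a4 00 is 7 bytes > B = 5, so hash it first: H(key) = c0, then zero-pad to 5 bytes: K' = c0 00 00 00 00.
XOR each byte with 0x36: c0⊕36=f6, 00⊕36=36, 00⊕36=36, 00⊕36=36, 00⊕36=36.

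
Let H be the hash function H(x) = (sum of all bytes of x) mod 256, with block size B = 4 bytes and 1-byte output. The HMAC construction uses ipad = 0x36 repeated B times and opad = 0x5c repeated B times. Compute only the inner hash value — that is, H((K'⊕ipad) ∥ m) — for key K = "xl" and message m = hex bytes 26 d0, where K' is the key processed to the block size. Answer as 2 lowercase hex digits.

Key "xl" = 78 6c is 2 bytes ≤ B = 4; zero-pad to 4 bytes: K' = 78 6c 00 00.
K' ⊕ ipad = 4e 5a 36 36.
Inner input = 4e 5a 36 36 ∥ 26 d0.
Inner hash: sum = 78+90+54+54+38+208 = 522; mod 256 = 10 → 0a.

0a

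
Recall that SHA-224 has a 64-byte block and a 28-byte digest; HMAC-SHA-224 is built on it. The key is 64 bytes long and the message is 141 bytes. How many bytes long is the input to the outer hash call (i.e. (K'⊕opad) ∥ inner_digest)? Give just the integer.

92

Key is 64 ≤ 64 bytes, zero-padded: |K'| = 64.
Outer input = (K'⊕opad) ∥ H(inner) → 64 + 28 = 92 bytes.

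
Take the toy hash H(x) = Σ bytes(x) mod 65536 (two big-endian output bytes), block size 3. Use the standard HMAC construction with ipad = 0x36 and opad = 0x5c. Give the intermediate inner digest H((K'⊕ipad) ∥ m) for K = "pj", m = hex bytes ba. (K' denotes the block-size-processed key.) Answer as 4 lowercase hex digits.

Key "pj" = 70 6a is 2 bytes ≤ B = 3; zero-pad to 3 bytes: K' = 70 6a 00.
K' ⊕ ipad = 46 5c 36.
Inner input = 46 5c 36 ∥ ba.
Inner hash: sum = 70+92+54+186 = 402 → 01 92.

0192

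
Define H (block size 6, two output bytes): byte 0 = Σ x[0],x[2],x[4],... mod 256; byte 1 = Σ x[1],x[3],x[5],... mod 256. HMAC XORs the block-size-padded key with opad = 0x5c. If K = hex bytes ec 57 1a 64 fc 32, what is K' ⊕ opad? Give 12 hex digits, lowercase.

b00b4638a06e

Key hex bytes ec 57 1a 64 fc 32 is exactly B = 6 bytes: K' = ec 57 1a 64 fc 32.
XOR each byte with 0x5c: ec⊕5c=b0, 57⊕5c=0b, 1a⊕5c=46, 64⊕5c=38, fc⊕5c=a0, 32⊕5c=6e.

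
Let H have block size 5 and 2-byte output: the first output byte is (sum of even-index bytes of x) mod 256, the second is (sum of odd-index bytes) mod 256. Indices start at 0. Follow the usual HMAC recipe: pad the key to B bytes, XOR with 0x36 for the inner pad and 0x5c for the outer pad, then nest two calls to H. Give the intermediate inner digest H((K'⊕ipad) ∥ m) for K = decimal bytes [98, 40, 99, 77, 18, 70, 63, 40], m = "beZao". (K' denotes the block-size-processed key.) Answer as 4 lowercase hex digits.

5236

Key decimal bytes [98, 40, 99, 77, 18, 70, 63, 40] = 62 28 63 4d 12 46 3f 28 is 8 bytes > B = 5, so hash it first: H(key) = 16 e3, then zero-pad to 5 bytes: K' = 16 e3 00 00 00.
K' ⊕ ipad = 20 d5 36 36 36.
Inner input = 20 d5 36 36 36 ∥ 62 65 5a 61 6f.
Inner hash: even-index sum = 338 mod 256 = 82; odd-index sum = 566 mod 256 = 54 → 52 36.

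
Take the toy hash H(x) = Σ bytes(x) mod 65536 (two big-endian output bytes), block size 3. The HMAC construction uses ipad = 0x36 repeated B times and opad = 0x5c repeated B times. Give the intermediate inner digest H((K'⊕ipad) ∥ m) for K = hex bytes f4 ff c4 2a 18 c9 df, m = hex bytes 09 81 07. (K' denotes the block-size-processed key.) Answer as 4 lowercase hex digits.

Key hex bytes f4 ff c4 2a 18 c9 df is 7 bytes > B = 3, so hash it first: H(key) = 04 a1, then zero-pad to 3 bytes: K' = 04 a1 00.
K' ⊕ ipad = 32 97 36.
Inner input = 32 97 36 ∥ 09 81 07.
Inner hash: sum = 50+151+54+9+129+7 = 400 → 01 90.

0190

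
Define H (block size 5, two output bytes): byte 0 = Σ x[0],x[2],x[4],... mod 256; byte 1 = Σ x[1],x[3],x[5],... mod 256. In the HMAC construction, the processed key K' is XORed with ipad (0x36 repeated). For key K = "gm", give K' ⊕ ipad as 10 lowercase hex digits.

Key "gm" = 67 6d is 2 bytes ≤ B = 5; zero-pad to 5 bytes: K' = 67 6d 00 00 00.
XOR each byte with 0x36: 67⊕36=51, 6d⊕36=5b, 00⊕36=36, 00⊕36=36, 00⊕36=36.

515b363636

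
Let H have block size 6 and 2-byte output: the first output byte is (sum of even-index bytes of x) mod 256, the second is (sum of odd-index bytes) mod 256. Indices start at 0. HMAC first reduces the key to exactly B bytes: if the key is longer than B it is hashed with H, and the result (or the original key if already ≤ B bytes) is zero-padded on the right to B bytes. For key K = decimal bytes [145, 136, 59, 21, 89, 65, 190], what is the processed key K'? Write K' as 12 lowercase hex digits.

e3de00000000

|K| = 7 > B = 6, so first hash the key.
H(K): even-index sum = 483 mod 256 = 227; odd-index sum = 222 mod 256 = 222 → e3 de.
Zero-pad H(K) = e3 de to 6 bytes: K' = e3 de 00 00 00 00.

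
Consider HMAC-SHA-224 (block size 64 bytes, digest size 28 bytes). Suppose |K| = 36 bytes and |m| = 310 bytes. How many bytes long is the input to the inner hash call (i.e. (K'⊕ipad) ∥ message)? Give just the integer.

Key is 36 ≤ 64 bytes, zero-padded: |K'| = 64.
Inner input = (K'⊕ipad) ∥ m → 64 + 310 = 374 bytes.

374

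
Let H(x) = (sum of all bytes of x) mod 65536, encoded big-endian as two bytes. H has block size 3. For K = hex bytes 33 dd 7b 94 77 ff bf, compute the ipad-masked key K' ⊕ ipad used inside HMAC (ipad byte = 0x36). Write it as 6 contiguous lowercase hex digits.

326236

Key hex bytes 33 dd 7b 94 77 ff bf is 7 bytes > B = 3, so hash it first: H(key) = 04 54, then zero-pad to 3 bytes: K' = 04 54 00.
XOR each byte with 0x36: 04⊕36=32, 54⊕36=62, 00⊕36=36.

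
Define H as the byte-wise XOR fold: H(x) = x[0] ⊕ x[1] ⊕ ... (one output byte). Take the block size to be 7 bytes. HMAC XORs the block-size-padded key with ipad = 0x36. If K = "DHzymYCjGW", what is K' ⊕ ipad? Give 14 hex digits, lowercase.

34363636363636

Key "DHzymYCjGW" = 44 48 7a 79 6d 59 43 6a 47 57 is 10 bytes > B = 7, so hash it first: H(key) = 02, then zero-pad to 7 bytes: K' = 02 00 00 00 00 00 00.
XOR each byte with 0x36: 02⊕36=34, 00⊕36=36, 00⊕36=36, 00⊕36=36, 00⊕36=36, 00⊕36=36, 00⊕36=36.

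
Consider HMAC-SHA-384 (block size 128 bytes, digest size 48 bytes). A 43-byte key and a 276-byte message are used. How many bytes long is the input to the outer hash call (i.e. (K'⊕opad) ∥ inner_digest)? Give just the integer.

176

Key is 43 ≤ 128 bytes, zero-padded: |K'| = 128.
Outer input = (K'⊕opad) ∥ H(inner) → 128 + 48 = 176 bytes.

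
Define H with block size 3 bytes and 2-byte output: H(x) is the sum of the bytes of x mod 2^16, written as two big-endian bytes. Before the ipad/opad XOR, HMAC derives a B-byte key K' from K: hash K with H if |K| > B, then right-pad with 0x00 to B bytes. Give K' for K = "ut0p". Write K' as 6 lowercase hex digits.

018900

|K| = 4 > B = 3, so first hash the key.
H(K): sum = 117+116+48+112 = 393 → 01 89.
Zero-pad H(K) = 01 89 to 3 bytes: K' = 01 89 00.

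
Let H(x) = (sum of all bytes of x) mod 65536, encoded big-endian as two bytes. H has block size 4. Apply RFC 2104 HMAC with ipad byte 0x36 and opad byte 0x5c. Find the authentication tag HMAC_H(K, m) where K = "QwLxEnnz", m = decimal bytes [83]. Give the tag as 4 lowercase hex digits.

0198

Key "QwLxEnnz" = 51 77 4c 78 45 6e 6e 7a is 8 bytes > B = 4, so hash it first: H(key) = 03 27, then zero-pad to 4 bytes: K' = 03 27 00 00.
K' ⊕ ipad = 35 11 36 36.  K' ⊕ opad = 5f 7b 5c 5c.
Inner input = (K'⊕ipad) ∥ m = 35 11 36 36 ∥ 53.
Inner hash: sum = 53+17+54+54+83 = 261 → 01 05.
Outer input = (K'⊕opad) ∥ inner = 5f 7b 5c 5c ∥ 01 05.
Outer hash (tag): sum = 95+123+92+92+1+5 = 408 → 01 98.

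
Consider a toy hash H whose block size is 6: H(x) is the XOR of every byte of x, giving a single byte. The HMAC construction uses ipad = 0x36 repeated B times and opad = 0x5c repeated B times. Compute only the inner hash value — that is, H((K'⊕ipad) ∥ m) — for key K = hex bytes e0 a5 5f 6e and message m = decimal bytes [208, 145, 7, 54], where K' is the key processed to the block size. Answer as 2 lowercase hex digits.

04

Key hex bytes e0 a5 5f 6e is 4 bytes ≤ B = 6; zero-pad to 6 bytes: K' = e0 a5 5f 6e 00 00.
K' ⊕ ipad = d6 93 69 58 36 36.
Inner input = d6 93 69 58 36 36 ∥ d0 91 07 36.
Inner hash: XOR d6⊕93⊕69⊕58⊕36⊕36⊕d0⊕91⊕07⊕36 = 04.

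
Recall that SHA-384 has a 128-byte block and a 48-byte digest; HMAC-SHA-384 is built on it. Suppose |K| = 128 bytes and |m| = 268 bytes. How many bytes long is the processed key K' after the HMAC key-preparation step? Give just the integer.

128

Key is 128 ≤ 128 bytes, zero-padded: |K'| = 128.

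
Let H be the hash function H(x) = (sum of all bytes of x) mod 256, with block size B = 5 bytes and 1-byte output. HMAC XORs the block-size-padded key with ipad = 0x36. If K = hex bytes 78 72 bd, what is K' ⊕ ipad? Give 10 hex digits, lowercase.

4e448b3636

Key hex bytes 78 72 bd is 3 bytes ≤ B = 5; zero-pad to 5 bytes: K' = 78 72 bd 00 00.
XOR each byte with 0x36: 78⊕36=4e, 72⊕36=44, bd⊕36=8b, 00⊕36=36, 00⊕36=36.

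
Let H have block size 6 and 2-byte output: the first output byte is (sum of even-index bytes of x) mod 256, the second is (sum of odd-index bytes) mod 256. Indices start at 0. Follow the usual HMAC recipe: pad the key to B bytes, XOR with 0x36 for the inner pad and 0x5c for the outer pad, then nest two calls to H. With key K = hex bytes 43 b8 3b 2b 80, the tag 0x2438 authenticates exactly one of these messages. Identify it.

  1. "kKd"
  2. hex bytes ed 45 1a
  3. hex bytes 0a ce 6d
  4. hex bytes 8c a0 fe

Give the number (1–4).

4

Key hex bytes 43 b8 3b 2b 80 is 5 bytes ≤ B = 6; zero-pad to 6 bytes: K' = 43 b8 3b 2b 80 00.
K' ⊕ ipad = 75 8e 0d 1d b6 36; K' ⊕ opad = 1f e4 67 77 dc 5c.
m1: inner = H(75 8e 0d 1d b6 36 6b 4b 64) = 07 2c; tag = H(1f e4 67 77 dc 5c 07 2c) = 69e3
m2: inner = H(75 8e 0d 1d b6 36 ed 45 1a) = 3f 26; tag = H(1f e4 67 77 dc 5c 3f 26) = a1dd
m3: inner = H(75 8e 0d 1d b6 36 0a ce 6d) = af af; tag = H(1f e4 67 77 dc 5c af af) = 1166
m4: inner = H(75 8e 0d 1d b6 36 8c a0 fe) = c2 81; tag = H(1f e4 67 77 dc 5c c2 81) = 2438 ← matches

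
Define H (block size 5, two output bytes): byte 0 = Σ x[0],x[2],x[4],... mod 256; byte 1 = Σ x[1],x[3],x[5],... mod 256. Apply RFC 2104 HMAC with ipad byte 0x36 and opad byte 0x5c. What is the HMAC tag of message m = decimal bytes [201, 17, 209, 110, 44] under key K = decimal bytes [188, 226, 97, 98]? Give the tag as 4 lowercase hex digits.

6792

Key decimal bytes [188, 226, 97, 98] = bc e2 61 62 is 4 bytes ≤ B = 5; zero-pad to 5 bytes: K' = bc e2 61 62 00.
K' ⊕ ipad = 8a d4 57 54 36.  K' ⊕ opad = e0 be 3d 3e 5c.
Inner input = (K'⊕ipad) ∥ m = 8a d4 57 54 36 ∥ c9 11 d1 6e 2c.
Inner hash: even-index sum = 406 mod 256 = 150; odd-index sum = 750 mod 256 = 238 → 96 ee.
Outer input = (K'⊕opad) ∥ inner = e0 be 3d 3e 5c ∥ 96 ee.
Outer hash (tag): even-index sum = 615 mod 256 = 103; odd-index sum = 402 mod 256 = 146 → 67 92.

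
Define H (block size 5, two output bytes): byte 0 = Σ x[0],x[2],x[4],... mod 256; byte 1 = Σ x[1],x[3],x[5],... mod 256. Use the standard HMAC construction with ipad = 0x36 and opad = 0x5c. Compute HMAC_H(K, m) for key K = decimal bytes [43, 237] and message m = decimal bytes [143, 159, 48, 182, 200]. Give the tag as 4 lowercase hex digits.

c7eb

Key decimal bytes [43, 237] = 2b ed is 2 bytes ≤ B = 5; zero-pad to 5 bytes: K' = 2b ed 00 00 00.
K' ⊕ ipad = 1d db 36 36 36.  K' ⊕ opad = 77 b1 5c 5c 5c.
Inner input = (K'⊕ipad) ∥ m = 1d db 36 36 36 ∥ 8f 9f 30 b6 c8.
Inner hash: even-index sum = 478 mod 256 = 222; odd-index sum = 664 mod 256 = 152 → de 98.
Outer input = (K'⊕opad) ∥ inner = 77 b1 5c 5c 5c ∥ de 98.
Outer hash (tag): even-index sum = 455 mod 256 = 199; odd-index sum = 491 mod 256 = 235 → c7 eb.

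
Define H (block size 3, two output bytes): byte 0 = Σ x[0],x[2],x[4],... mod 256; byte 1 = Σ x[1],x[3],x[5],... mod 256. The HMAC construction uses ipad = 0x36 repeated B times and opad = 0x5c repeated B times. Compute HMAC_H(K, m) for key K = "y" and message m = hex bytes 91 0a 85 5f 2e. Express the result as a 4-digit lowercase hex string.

Key "y" = 79 is 1 byte ≤ B = 3; zero-pad to 3 bytes: K' = 79 00 00.
K' ⊕ ipad = 4f 36 36.  K' ⊕ opad = 25 5c 5c.
Inner input = (K'⊕ipad) ∥ m = 4f 36 36 ∥ 91 0a 85 5f 2e.
Inner hash: even-index sum = 238 mod 256 = 238; odd-index sum = 378 mod 256 = 122 → ee 7a.
Outer input = (K'⊕opad) ∥ inner = 25 5c 5c ∥ ee 7a.
Outer hash (tag): even-index sum = 251 mod 256 = 251; odd-index sum = 330 mod 256 = 74 → fb 4a.

fb4a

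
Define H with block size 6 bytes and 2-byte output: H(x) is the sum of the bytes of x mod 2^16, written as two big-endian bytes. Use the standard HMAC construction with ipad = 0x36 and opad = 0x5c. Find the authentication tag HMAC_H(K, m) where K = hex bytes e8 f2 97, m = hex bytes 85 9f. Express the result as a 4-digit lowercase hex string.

Key hex bytes e8 f2 97 is 3 bytes ≤ B = 6; zero-pad to 6 bytes: K' = e8 f2 97 00 00 00.
K' ⊕ ipad = de c4 a1 36 36 36.  K' ⊕ opad = b4 ae cb 5c 5c 5c.
Inner input = (K'⊕ipad) ∥ m = de c4 a1 36 36 36 ∥ 85 9f.
Inner hash: sum = 222+196+161+54+54+54+133+159 = 1033 → 04 09.
Outer input = (K'⊕opad) ∥ inner = b4 ae cb 5c 5c 5c ∥ 04 09.
Outer hash (tag): sum = 180+174+203+92+92+92+4+9 = 846 → 03 4e.

034e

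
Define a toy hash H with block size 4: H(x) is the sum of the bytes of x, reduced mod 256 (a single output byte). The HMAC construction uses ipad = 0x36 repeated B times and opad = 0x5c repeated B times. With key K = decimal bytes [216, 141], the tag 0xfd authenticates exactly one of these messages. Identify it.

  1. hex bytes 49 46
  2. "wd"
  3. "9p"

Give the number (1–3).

2

Key decimal bytes [216, 141] = d8 8d is 2 bytes ≤ B = 4; zero-pad to 4 bytes: K' = d8 8d 00 00.
K' ⊕ ipad = ee bb 36 36; K' ⊕ opad = 84 d1 5c 5c.
m1: inner = H(ee bb 36 36 49 46) = a4; tag = H(84 d1 5c 5c a4) = b1
m2: inner = H(ee bb 36 36 77 64) = f0; tag = H(84 d1 5c 5c f0) = fd ← matches
m3: inner = H(ee bb 36 36 39 70) = be; tag = H(84 d1 5c 5c be) = cb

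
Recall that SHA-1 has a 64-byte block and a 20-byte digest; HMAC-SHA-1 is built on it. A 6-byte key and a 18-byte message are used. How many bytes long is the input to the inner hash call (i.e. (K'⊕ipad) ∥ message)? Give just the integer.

Key is 6 ≤ 64 bytes, zero-padded: |K'| = 64.
Inner input = (K'⊕ipad) ∥ m → 64 + 18 = 82 bytes.

82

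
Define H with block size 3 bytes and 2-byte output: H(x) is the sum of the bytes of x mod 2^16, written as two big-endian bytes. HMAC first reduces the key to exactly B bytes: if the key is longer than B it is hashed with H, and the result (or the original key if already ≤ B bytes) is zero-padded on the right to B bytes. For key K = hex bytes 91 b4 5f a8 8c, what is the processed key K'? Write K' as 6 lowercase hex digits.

02d800

|K| = 5 > B = 3, so first hash the key.
H(K): sum = 145+180+95+168+140 = 728 → 02 d8.
Zero-pad H(K) = 02 d8 to 3 bytes: K' = 02 d8 00.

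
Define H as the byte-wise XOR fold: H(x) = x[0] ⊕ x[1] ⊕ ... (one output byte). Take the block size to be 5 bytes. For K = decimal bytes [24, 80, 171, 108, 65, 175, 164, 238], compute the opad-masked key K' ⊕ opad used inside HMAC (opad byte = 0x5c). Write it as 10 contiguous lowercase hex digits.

Key decimal bytes [24, 80, 171, 108, 65, 175, 164, 238] = 18 50 ab 6c 41 af a4 ee is 8 bytes > B = 5, so hash it first: H(key) = 2b, then zero-pad to 5 bytes: K' = 2b 00 00 00 00.
XOR each byte with 0x5c: 2b⊕5c=77, 00⊕5c=5c, 00⊕5c=5c, 00⊕5c=5c, 00⊕5c=5c.

775c5c5c5c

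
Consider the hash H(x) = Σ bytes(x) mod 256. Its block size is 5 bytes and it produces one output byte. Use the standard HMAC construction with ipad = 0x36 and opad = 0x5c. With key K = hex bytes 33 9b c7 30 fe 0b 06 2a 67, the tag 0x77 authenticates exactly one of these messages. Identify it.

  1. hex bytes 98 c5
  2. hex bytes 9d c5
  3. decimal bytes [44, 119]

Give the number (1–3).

Key hex bytes 33 9b c7 30 fe 0b 06 2a 67 is 9 bytes > B = 5, so hash it first: H(key) = 65, then zero-pad to 5 bytes: K' = 65 00 00 00 00.
K' ⊕ ipad = 53 36 36 36 36; K' ⊕ opad = 39 5c 5c 5c 5c.
m1: inner = H(53 36 36 36 36 98 c5) = 88; tag = H(39 5c 5c 5c 5c 88) = 31
m2: inner = H(53 36 36 36 36 9d c5) = 8d; tag = H(39 5c 5c 5c 5c 8d) = 36
m3: inner = H(53 36 36 36 36 2c 77) = ce; tag = H(39 5c 5c 5c 5c ce) = 77 ← matches

3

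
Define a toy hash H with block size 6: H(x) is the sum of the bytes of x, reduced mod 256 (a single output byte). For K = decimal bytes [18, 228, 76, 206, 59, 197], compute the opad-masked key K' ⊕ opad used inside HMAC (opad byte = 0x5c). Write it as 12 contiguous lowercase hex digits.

4eb810926799

Key decimal bytes [18, 228, 76, 206, 59, 197] = 12 e4 4c ce 3b c5 is exactly B = 6 bytes: K' = 12 e4 4c ce 3b c5.
XOR each byte with 0x5c: 12⊕5c=4e, e4⊕5c=b8, 4c⊕5c=10, ce⊕5c=92, 3b⊕5c=67, c5⊕5c=99.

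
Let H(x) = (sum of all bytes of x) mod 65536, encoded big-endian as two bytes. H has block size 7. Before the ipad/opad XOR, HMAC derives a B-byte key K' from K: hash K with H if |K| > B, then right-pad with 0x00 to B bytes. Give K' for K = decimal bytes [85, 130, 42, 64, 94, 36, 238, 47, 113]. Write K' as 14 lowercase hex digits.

03510000000000

|K| = 9 > B = 7, so first hash the key.
H(K): sum = 85+130+42+64+94+36+238+47+113 = 849 → 03 51.
Zero-pad H(K) = 03 51 to 7 bytes: K' = 03 51 00 00 00 00 00.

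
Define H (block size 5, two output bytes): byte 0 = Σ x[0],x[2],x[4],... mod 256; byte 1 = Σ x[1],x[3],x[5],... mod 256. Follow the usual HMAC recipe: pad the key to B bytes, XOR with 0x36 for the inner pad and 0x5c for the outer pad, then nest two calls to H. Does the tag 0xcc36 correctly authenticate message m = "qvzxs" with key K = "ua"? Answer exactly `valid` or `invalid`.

valid

Key "ua" = 75 61 is 2 bytes ≤ B = 5; zero-pad to 5 bytes: K' = 75 61 00 00 00.
K' ⊕ ipad = 43 57 36 36 36; K' ⊕ opad = 29 3d 5c 5c 5c.
Inner hash: even-index sum = 413 mod 256 = 157; odd-index sum = 491 mod 256 = 235 → 9d eb.
Outer hash (recomputed tag): even-index sum = 460 mod 256 = 204; odd-index sum = 310 mod 256 = 54 → cc 36.
Recomputed tag = cc36; claimed = cc36 → match.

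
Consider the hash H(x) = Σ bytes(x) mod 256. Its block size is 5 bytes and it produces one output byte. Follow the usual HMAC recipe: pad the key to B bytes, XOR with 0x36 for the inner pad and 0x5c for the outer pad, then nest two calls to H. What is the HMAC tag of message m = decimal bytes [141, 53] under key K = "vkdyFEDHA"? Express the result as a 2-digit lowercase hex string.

Key "vkdyFEDHA" = 76 6b 64 79 46 45 44 48 41 is 9 bytes > B = 5, so hash it first: H(key) = 16, then zero-pad to 5 bytes: K' = 16 00 00 00 00.
K' ⊕ ipad = 20 36 36 36 36.  K' ⊕ opad = 4a 5c 5c 5c 5c.
Inner input = (K'⊕ipad) ∥ m = 20 36 36 36 36 ∥ 8d 35.
Inner hash: sum = 32+54+54+54+54+141+53 = 442; mod 256 = 186 → ba.
Outer input = (K'⊕opad) ∥ inner = 4a 5c 5c 5c 5c ∥ ba.
Outer hash (tag): sum = 74+92+92+92+92+186 = 628; mod 256 = 116 → 74.

74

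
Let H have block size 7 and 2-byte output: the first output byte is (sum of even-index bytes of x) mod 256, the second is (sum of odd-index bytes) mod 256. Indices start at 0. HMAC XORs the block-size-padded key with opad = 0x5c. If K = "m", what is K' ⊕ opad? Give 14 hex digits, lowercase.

Key "m" = 6d is 1 byte ≤ B = 7; zero-pad to 7 bytes: K' = 6d 00 00 00 00 00 00.
XOR each byte with 0x5c: 6d⊕5c=31, 00⊕5c=5c, 00⊕5c=5c, 00⊕5c=5c, 00⊕5c=5c, 00⊕5c=5c, 00⊕5c=5c.

315c5c5c5c5c5c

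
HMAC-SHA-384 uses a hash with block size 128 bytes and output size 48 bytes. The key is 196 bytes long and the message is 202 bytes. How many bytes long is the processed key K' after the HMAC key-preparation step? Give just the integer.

128

Key is 196 > 128 bytes, so it is hashed to 48 bytes then zero-padded to 128: |K'| = 128.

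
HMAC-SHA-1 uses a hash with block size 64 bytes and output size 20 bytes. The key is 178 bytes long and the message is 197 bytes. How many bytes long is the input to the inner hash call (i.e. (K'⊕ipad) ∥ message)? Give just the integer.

261

Key is 178 > 64 bytes, so it is hashed to 20 bytes then zero-padded to 64: |K'| = 64.
Inner input = (K'⊕ipad) ∥ m → 64 + 197 = 261 bytes.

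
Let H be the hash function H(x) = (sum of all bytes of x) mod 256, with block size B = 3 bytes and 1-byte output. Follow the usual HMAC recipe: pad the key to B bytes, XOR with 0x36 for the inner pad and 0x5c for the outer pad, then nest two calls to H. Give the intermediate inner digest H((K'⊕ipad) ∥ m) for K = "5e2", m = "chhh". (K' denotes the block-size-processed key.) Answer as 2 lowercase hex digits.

f5

Key "5e2" = 35 65 32 is exactly B = 3 bytes: K' = 35 65 32.
K' ⊕ ipad = 03 53 04.
Inner input = 03 53 04 ∥ 63 68 68 68.
Inner hash: sum = 3+83+4+99+104+104+104 = 501; mod 256 = 245 → f5.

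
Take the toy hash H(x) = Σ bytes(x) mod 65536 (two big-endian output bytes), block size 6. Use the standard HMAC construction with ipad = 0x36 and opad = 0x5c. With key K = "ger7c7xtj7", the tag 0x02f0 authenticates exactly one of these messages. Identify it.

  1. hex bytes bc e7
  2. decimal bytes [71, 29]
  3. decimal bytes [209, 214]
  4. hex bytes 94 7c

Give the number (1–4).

Key "ger7c7xtj7" = 67 65 72 37 63 37 78 74 6a 37 is 10 bytes > B = 6, so hash it first: H(key) = 03 9c, then zero-pad to 6 bytes: K' = 03 9c 00 00 00 00.
K' ⊕ ipad = 35 aa 36 36 36 36; K' ⊕ opad = 5f c0 5c 5c 5c 5c.
m1: inner = H(35 aa 36 36 36 36 bc e7) = 03 5a; tag = H(5f c0 5c 5c 5c 5c 03 5a) = 02ec
m2: inner = H(35 aa 36 36 36 36 47 1d) = 02 1b; tag = H(5f c0 5c 5c 5c 5c 02 1b) = 02ac
m3: inner = H(35 aa 36 36 36 36 d1 d6) = 03 5e; tag = H(5f c0 5c 5c 5c 5c 03 5e) = 02f0 ← matches
m4: inner = H(35 aa 36 36 36 36 94 7c) = 02 c7; tag = H(5f c0 5c 5c 5c 5c 02 c7) = 0358

3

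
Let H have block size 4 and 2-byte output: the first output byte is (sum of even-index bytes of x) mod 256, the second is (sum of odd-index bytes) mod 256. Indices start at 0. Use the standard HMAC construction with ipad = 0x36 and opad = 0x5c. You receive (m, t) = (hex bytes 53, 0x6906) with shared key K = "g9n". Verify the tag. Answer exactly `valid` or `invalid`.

valid

Key "g9n" = 67 39 6e is 3 bytes ≤ B = 4; zero-pad to 4 bytes: K' = 67 39 6e 00.
K' ⊕ ipad = 51 0f 58 36; K' ⊕ opad = 3b 65 32 5c.
Inner hash: even-index sum = 252 mod 256 = 252; odd-index sum = 69 mod 256 = 69 → fc 45.
Outer hash (recomputed tag): even-index sum = 361 mod 256 = 105; odd-index sum = 262 mod 256 = 6 → 69 06.
Recomputed tag = 6906; claimed = 6906 → match.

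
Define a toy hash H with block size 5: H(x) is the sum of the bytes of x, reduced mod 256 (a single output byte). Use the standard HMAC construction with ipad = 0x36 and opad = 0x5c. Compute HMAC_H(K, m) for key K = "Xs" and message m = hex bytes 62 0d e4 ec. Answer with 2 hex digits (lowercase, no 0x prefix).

Key "Xs" = 58 73 is 2 bytes ≤ B = 5; zero-pad to 5 bytes: K' = 58 73 00 00 00.
K' ⊕ ipad = 6e 45 36 36 36.  K' ⊕ opad = 04 2f 5c 5c 5c.
Inner input = (K'⊕ipad) ∥ m = 6e 45 36 36 36 ∥ 62 0d e4 ec.
Inner hash: sum = 110+69+54+54+54+98+13+228+236 = 916; mod 256 = 148 → 94.
Outer input = (K'⊕opad) ∥ inner = 04 2f 5c 5c 5c ∥ 94.
Outer hash (tag): sum = 4+47+92+92+92+148 = 475; mod 256 = 219 → db.

db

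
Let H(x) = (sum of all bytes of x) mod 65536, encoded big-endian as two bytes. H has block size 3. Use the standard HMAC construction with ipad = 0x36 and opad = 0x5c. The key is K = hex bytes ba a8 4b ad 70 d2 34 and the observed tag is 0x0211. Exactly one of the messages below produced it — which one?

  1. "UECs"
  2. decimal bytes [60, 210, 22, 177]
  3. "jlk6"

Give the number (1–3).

Key hex bytes ba a8 4b ad 70 d2 34 is 7 bytes > B = 3, so hash it first: H(key) = 03 d0, then zero-pad to 3 bytes: K' = 03 d0 00.
K' ⊕ ipad = 35 e6 36; K' ⊕ opad = 5f 8c 5c.
m1: inner = H(35 e6 36 55 45 43 73) = 02 a1; tag = H(5f 8c 5c 02 a1) = 01ea
m2: inner = H(35 e6 36 3c d2 16 b1) = 03 26; tag = H(5f 8c 5c 03 26) = 0170
m3: inner = H(35 e6 36 6a 6c 6b 36) = 02 c8; tag = H(5f 8c 5c 02 c8) = 0211 ← matches

3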